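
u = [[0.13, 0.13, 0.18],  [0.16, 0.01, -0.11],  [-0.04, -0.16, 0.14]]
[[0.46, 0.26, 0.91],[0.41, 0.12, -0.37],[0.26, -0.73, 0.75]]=u@[[3.46, -0.18, 1.05], [-1.51, 3.65, -0.73], [1.15, -1.06, 4.84]]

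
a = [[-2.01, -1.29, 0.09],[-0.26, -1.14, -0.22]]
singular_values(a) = [2.55, 0.8]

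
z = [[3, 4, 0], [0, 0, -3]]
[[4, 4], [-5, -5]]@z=[[12, 16, -12], [-15, -20, 15]]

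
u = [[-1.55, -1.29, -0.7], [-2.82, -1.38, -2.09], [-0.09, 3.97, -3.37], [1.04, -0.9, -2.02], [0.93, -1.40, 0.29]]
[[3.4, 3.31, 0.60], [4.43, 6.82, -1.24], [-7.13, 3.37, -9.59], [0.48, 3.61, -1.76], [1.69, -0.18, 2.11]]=u @[[-0.81, -0.71, -0.01], [-1.72, -0.72, -1.22], [0.11, -1.83, 1.41]]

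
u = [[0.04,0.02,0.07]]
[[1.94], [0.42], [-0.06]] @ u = [[0.08, 0.04, 0.14],[0.02, 0.01, 0.03],[-0.00, -0.00, -0.0]]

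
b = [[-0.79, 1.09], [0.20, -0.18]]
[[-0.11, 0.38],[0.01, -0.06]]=b @ [[-0.08, -0.0], [-0.16, 0.35]]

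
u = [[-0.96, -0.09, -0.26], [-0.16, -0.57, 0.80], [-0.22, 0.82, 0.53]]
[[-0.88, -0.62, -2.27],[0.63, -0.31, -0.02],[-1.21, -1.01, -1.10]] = u@[[1.01,0.87,2.43], [-1.26,-0.59,-0.68], [0.09,-0.64,-0.02]]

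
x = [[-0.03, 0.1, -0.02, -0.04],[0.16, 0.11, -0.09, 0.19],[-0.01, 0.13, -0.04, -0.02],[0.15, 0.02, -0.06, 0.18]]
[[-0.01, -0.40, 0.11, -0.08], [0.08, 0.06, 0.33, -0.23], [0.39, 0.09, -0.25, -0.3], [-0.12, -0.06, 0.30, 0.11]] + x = [[-0.04, -0.30, 0.09, -0.12], [0.24, 0.17, 0.24, -0.04], [0.38, 0.22, -0.29, -0.32], [0.03, -0.04, 0.24, 0.29]]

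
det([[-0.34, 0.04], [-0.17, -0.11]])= 0.044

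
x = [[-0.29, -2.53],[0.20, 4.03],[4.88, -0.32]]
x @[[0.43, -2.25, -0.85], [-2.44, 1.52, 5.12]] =[[6.05, -3.19, -12.71],[-9.75, 5.68, 20.46],[2.88, -11.47, -5.79]]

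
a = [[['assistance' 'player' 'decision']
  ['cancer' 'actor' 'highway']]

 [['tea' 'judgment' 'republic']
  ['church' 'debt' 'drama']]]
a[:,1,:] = [['cancer', 'actor', 'highway'], ['church', 'debt', 'drama']]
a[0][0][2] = 'decision'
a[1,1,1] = 'debt'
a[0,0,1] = 'player'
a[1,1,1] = 'debt'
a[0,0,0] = 'assistance'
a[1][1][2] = 'drama'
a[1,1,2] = 'drama'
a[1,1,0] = 'church'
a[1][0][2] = 'republic'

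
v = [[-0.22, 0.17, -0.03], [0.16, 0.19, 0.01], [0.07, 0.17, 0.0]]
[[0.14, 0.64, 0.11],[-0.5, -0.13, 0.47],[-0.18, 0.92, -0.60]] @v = [[0.08, 0.16, 0.00], [0.12, -0.03, 0.01], [0.14, 0.04, 0.01]]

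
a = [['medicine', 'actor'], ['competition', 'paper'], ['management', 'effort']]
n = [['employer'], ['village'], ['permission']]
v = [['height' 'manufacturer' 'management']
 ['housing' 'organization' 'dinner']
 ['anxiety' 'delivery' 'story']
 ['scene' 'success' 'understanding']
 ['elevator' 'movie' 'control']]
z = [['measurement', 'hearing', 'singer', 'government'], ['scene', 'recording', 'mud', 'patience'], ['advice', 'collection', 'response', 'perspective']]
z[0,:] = ['measurement', 'hearing', 'singer', 'government']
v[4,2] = 'control'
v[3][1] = 'success'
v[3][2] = 'understanding'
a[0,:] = ['medicine', 'actor']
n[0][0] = 'employer'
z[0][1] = 'hearing'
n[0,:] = ['employer']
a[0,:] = ['medicine', 'actor']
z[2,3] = 'perspective'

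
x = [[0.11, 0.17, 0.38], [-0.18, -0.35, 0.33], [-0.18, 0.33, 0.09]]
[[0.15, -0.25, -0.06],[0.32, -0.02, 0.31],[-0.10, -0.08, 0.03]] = x@[[0.06, -0.27, -0.7], [-0.42, -0.25, -0.34], [0.57, -0.48, 0.19]]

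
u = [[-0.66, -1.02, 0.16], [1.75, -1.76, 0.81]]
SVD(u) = [[0.14, 0.99], [0.99, -0.14]] @ diag([2.631626224134597, 1.1799760236746681]) @ [[0.62, -0.72, 0.31], [-0.76, -0.65, 0.04]]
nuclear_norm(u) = 3.81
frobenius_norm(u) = 2.88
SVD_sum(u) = [[0.23, -0.27, 0.12], [1.62, -1.87, 0.82]] + [[-0.89,-0.75,0.04],[0.13,0.11,-0.01]]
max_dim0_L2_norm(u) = 2.03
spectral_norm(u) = 2.63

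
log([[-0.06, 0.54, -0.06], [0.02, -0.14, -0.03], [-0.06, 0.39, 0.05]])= [[-2.16+0.88j,(-9.85+5.7j),-1.95+5.82j],[-0.10-0.36j,(-2.59+4.05j),(-0.04+0.92j)],[(0.47+0.69j),(-4.35-1.74j),-3.84+1.36j]]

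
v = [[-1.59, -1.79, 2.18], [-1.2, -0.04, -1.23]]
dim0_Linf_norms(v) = [1.59, 1.79, 2.18]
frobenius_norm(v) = 3.67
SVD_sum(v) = [[-1.47, -1.77, 2.27], [0.14, 0.16, -0.21]] + [[-0.12, -0.02, -0.09], [-1.34, -0.2, -1.02]]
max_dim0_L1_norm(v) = 3.41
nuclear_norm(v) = 4.95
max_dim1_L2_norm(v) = 3.24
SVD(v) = [[-1.00, 0.09], [0.09, 1.0]] @ diag([3.2479915009297393, 1.6998974115775862]) @ [[0.45, 0.55, -0.70], [-0.79, -0.12, -0.6]]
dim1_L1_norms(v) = [5.56, 2.47]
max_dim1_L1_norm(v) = 5.56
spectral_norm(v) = 3.25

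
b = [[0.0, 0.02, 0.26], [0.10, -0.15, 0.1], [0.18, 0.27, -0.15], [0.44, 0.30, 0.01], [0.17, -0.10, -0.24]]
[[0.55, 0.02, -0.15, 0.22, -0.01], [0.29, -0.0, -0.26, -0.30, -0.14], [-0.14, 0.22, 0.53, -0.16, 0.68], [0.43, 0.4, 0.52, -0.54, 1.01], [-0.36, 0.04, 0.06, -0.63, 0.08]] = b @[[0.89,0.60,0.23,-2.01,1.2], [0.07,0.45,1.42,1.14,1.62], [2.11,0.06,-0.69,0.74,-0.17]]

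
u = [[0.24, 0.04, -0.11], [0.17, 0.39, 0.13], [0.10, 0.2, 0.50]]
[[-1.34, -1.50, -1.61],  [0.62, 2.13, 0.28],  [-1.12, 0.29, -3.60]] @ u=[[-0.74, -0.96, -0.85], [0.54, 0.91, 0.35], [-0.58, -0.65, -1.64]]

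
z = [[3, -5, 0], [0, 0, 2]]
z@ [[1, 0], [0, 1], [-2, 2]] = [[3, -5], [-4, 4]]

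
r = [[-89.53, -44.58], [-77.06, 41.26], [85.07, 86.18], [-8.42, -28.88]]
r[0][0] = -89.53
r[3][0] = -8.42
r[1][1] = 41.26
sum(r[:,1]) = 53.98000000000002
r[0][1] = -44.58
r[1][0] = -77.06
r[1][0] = -77.06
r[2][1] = 86.18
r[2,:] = [85.07, 86.18]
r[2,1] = 86.18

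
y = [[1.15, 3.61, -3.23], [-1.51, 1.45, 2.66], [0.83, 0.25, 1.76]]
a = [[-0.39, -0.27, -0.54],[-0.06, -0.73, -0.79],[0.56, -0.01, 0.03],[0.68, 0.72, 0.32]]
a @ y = [[-0.49, -1.93, -0.41],  [0.38, -1.47, -3.14],  [0.68, 2.01, -1.78],  [-0.04, 3.58, 0.28]]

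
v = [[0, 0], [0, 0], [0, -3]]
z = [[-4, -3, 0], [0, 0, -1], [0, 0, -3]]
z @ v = [[0, 0], [0, 3], [0, 9]]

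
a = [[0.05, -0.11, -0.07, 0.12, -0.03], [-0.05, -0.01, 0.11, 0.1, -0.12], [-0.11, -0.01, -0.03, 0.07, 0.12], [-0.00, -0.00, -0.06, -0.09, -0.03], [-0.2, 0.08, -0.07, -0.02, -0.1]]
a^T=[[0.05, -0.05, -0.11, -0.00, -0.2], [-0.11, -0.01, -0.01, -0.0, 0.08], [-0.07, 0.11, -0.03, -0.06, -0.07], [0.12, 0.1, 0.07, -0.09, -0.02], [-0.03, -0.12, 0.12, -0.03, -0.10]]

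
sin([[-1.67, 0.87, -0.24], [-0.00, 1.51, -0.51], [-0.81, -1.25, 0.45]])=[[-0.97,0.45,-0.12], [-0.01,0.69,-0.23], [-0.46,-0.55,0.20]]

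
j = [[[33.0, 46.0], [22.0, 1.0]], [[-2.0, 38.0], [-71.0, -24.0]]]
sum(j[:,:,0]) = -18.0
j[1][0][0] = -2.0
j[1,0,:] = [-2.0, 38.0]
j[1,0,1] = 38.0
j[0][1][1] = 1.0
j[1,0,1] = 38.0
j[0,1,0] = 22.0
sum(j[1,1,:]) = -95.0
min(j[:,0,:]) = -2.0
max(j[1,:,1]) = 38.0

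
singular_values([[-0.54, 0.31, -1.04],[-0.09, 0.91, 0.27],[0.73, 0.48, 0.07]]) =[1.27, 1.08, 0.61]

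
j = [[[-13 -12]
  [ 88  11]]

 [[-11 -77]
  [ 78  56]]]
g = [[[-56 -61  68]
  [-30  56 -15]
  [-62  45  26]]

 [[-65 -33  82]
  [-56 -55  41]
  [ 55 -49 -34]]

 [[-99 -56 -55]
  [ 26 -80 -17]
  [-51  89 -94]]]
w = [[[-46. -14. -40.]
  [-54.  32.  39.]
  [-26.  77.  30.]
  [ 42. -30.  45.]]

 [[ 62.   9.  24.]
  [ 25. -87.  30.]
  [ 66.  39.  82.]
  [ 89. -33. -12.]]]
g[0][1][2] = -15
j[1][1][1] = 56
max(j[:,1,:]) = 88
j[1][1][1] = 56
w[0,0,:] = [-46.0, -14.0, -40.0]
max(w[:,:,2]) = 82.0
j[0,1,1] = 11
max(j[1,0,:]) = -11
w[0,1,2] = 39.0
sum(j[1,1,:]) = 134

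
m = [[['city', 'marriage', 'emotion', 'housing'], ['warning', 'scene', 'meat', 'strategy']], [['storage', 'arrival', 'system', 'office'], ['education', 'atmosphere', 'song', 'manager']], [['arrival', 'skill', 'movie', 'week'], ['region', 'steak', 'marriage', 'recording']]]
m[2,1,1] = 'steak'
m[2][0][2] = 'movie'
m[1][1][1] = 'atmosphere'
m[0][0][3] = 'housing'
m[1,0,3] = 'office'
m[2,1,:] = ['region', 'steak', 'marriage', 'recording']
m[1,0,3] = 'office'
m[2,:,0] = ['arrival', 'region']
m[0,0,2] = 'emotion'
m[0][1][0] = 'warning'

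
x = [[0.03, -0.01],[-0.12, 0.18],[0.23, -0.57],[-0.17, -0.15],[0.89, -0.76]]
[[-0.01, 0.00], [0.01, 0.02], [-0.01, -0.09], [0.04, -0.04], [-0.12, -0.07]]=x@[[-0.20,0.07], [-0.07,0.18]]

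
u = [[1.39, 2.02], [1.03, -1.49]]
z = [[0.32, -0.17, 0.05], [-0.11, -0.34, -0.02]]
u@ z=[[0.22, -0.92, 0.03], [0.49, 0.33, 0.08]]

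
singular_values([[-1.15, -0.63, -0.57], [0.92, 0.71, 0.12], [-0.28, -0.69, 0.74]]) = [1.87, 1.0, 0.0]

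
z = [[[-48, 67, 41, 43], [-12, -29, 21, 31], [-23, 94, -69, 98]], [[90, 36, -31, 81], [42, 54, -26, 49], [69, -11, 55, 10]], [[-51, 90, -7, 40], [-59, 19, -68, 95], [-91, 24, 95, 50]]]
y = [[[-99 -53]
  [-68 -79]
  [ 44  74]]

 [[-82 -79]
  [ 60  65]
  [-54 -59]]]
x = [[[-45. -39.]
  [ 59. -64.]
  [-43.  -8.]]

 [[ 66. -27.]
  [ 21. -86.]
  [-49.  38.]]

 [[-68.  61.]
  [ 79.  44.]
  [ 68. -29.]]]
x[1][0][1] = -27.0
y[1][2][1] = -59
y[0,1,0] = -68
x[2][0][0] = -68.0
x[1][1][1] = -86.0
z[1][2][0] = 69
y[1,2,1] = -59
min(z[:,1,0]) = -59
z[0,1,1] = -29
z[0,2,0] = -23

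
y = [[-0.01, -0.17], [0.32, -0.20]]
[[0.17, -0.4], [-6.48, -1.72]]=y @ [[-20.15, -3.77], [0.17, 2.55]]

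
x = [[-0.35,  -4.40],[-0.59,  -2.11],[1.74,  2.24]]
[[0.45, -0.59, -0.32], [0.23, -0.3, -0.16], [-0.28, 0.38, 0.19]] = x@ [[-0.03, 0.05, 0.02], [-0.10, 0.13, 0.07]]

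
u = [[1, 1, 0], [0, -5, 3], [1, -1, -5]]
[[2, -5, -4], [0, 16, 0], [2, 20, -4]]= u @ [[2, 0, -4], [0, -5, 0], [0, -3, 0]]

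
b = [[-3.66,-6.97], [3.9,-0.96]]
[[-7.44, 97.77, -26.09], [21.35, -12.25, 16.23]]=b @ [[5.08, -5.84, 4.50],[-1.6, -10.96, 1.38]]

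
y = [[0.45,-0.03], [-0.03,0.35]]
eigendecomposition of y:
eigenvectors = [[0.96, 0.27], [-0.27, 0.96]]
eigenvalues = [0.46, 0.34]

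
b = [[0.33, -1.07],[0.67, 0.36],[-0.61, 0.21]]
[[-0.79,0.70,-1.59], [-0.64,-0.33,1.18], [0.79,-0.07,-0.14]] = b @ [[-1.16, -0.12, 0.83], [0.38, -0.69, 1.74]]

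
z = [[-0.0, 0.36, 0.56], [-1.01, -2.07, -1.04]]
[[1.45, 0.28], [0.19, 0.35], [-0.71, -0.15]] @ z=[[-0.28, -0.06, 0.52], [-0.35, -0.66, -0.26], [0.15, 0.05, -0.24]]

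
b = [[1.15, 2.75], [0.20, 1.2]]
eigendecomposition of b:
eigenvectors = [[-0.97, -0.96], [0.25, -0.27]]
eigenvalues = [0.43, 1.92]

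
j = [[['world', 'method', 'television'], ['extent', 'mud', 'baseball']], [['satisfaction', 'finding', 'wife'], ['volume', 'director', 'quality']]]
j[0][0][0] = 'world'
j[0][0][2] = 'television'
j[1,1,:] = ['volume', 'director', 'quality']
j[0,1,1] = 'mud'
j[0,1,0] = 'extent'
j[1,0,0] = 'satisfaction'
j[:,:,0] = [['world', 'extent'], ['satisfaction', 'volume']]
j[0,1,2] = 'baseball'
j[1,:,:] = [['satisfaction', 'finding', 'wife'], ['volume', 'director', 'quality']]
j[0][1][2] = 'baseball'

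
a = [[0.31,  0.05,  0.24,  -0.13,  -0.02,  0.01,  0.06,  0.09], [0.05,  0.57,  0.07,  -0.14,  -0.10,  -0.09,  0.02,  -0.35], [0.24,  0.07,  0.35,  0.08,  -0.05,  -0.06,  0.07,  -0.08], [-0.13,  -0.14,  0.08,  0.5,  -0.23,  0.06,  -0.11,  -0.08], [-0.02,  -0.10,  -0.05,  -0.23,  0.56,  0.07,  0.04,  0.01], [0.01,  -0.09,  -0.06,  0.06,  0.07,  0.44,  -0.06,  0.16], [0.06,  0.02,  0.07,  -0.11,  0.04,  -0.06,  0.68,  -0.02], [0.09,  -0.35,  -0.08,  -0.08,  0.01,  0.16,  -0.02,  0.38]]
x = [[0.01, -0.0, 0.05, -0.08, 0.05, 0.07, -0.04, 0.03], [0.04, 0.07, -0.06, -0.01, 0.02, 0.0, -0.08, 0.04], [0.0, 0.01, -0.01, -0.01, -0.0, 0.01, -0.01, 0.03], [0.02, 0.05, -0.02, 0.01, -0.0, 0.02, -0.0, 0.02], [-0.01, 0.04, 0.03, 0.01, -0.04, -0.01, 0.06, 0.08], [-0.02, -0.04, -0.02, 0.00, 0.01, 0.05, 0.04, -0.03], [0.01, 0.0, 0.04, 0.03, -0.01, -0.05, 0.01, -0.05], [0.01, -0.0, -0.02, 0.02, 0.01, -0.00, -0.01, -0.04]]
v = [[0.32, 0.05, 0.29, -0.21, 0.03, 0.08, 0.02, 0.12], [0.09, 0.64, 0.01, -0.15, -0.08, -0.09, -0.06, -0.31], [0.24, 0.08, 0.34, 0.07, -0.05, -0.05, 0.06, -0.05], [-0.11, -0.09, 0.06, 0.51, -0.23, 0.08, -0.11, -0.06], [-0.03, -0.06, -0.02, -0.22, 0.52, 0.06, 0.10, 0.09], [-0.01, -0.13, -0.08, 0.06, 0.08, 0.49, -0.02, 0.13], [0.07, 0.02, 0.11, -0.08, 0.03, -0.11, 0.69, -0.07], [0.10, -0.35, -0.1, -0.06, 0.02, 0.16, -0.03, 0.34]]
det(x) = 0.00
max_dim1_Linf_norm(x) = 0.08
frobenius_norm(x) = 0.27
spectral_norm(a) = 0.97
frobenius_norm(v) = 1.68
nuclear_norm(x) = 0.58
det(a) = -0.00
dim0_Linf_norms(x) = [0.04, 0.07, 0.06, 0.08, 0.05, 0.07, 0.08, 0.08]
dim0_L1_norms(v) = [0.97, 1.42, 1.01, 1.36, 1.04, 1.12, 1.09, 1.17]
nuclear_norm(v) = 3.97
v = x + a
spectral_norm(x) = 0.17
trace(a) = 3.79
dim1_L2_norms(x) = [0.14, 0.14, 0.04, 0.06, 0.12, 0.09, 0.09, 0.05]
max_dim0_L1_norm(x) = 0.32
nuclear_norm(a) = 3.80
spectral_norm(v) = 0.98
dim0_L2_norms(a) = [0.43, 0.7, 0.46, 0.61, 0.62, 0.49, 0.7, 0.56]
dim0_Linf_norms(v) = [0.32, 0.64, 0.34, 0.51, 0.52, 0.49, 0.69, 0.34]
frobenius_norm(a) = 1.64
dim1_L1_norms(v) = [1.12, 1.43, 0.94, 1.25, 1.1, 1.0, 1.18, 1.16]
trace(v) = 3.85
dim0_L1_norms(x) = [0.12, 0.21, 0.25, 0.17, 0.14, 0.21, 0.25, 0.32]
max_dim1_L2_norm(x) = 0.14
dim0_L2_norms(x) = [0.05, 0.1, 0.1, 0.09, 0.07, 0.1, 0.12, 0.12]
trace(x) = 0.06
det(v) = -0.00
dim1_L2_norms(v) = [0.51, 0.74, 0.44, 0.6, 0.59, 0.54, 0.72, 0.54]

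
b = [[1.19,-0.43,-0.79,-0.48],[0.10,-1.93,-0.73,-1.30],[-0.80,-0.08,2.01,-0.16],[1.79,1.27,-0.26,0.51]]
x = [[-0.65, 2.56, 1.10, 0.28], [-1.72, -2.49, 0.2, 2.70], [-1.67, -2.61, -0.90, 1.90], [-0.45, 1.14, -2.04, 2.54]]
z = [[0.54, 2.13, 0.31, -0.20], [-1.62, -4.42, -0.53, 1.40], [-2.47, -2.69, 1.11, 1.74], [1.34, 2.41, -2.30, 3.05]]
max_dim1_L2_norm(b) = 2.44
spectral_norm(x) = 5.77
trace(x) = -1.50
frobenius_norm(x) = 7.13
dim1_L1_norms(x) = [4.59, 7.11, 7.08, 6.17]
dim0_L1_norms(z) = [5.97, 11.65, 4.25, 6.39]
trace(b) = 1.78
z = x + b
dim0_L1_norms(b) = [3.88, 3.71, 3.79, 2.45]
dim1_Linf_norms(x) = [2.56, 2.7, 2.61, 2.54]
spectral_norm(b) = 2.90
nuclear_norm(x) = 12.07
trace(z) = 0.28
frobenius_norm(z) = 8.32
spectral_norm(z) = 6.93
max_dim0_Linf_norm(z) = 4.42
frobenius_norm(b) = 4.27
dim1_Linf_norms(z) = [2.13, 4.42, 2.69, 3.05]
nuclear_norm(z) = 13.01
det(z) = 0.11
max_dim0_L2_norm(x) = 4.57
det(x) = -25.84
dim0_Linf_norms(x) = [1.72, 2.61, 2.04, 2.7]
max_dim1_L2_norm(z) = 4.94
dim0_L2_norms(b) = [2.3, 2.35, 2.29, 1.49]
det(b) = 0.02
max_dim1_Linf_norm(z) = 4.42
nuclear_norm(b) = 7.02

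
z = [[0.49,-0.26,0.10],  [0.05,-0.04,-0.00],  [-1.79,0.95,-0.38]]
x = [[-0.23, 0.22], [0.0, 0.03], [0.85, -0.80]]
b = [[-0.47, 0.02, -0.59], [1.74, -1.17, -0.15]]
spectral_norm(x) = 1.21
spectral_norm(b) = 2.14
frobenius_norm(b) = 2.23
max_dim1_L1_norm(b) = 3.06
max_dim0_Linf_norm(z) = 1.79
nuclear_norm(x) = 1.23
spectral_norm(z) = 2.14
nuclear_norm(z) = 2.16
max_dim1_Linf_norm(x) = 0.85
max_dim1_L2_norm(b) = 2.1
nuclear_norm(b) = 2.79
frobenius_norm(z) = 2.14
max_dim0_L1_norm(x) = 1.08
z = x @ b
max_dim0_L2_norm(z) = 1.86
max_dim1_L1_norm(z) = 3.12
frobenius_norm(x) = 1.21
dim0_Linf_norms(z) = [1.79, 0.95, 0.38]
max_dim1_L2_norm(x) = 1.17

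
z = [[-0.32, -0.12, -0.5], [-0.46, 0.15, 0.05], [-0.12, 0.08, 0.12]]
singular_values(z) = [0.65, 0.46, 0.0]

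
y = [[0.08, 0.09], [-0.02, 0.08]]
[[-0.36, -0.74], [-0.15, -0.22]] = y @ [[-1.90, -4.78], [-2.33, -3.96]]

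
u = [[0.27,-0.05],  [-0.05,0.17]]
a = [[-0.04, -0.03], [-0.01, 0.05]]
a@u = [[-0.01, -0.00], [-0.01, 0.01]]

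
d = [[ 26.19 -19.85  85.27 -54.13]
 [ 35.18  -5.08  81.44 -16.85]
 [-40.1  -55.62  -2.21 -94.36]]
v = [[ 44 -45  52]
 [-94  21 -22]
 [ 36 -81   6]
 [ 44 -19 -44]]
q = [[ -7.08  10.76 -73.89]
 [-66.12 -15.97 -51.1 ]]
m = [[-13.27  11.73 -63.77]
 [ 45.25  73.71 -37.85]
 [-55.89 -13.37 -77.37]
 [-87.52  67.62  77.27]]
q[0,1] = 10.76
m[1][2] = -37.85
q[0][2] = -73.89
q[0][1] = 10.76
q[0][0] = -7.08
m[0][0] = -13.27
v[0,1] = -45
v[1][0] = -94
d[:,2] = [85.27, 81.44, -2.21]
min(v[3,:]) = -44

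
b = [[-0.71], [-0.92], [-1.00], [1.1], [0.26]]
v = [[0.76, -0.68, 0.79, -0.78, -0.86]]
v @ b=[[-1.79]]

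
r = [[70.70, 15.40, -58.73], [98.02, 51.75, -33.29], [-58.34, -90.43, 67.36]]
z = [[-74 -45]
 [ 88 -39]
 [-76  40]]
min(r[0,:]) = -58.73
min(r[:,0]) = -58.34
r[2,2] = 67.36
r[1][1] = 51.75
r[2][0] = -58.34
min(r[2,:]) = -90.43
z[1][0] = 88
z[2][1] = 40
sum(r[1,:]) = 116.47999999999999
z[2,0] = -76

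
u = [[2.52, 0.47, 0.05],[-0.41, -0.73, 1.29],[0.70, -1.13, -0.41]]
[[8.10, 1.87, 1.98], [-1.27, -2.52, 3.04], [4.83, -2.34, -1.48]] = u @ [[3.56,0.30,0.61], [-1.76,2.43,0.63], [-0.85,-0.48,2.91]]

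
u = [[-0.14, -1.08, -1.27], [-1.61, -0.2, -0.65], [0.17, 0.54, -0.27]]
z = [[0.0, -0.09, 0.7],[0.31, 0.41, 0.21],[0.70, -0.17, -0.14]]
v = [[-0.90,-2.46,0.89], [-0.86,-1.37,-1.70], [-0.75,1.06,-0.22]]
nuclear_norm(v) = 6.14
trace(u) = -0.61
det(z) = -0.25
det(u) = 1.59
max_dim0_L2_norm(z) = 0.77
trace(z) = 0.27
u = v @ z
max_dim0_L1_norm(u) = 2.19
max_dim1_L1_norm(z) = 1.01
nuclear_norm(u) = 3.95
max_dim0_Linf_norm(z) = 0.7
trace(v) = -2.49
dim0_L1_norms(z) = [1.01, 0.67, 1.05]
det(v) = -6.29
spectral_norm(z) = 0.78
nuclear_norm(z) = 1.96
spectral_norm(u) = 2.06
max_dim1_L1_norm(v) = 4.25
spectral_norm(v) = 3.15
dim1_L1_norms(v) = [4.25, 3.93, 2.03]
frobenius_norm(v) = 3.86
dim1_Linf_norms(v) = [2.46, 1.7, 1.06]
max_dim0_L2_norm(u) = 1.62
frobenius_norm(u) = 2.50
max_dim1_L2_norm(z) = 0.73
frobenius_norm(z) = 1.16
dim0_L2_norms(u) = [1.62, 1.22, 1.45]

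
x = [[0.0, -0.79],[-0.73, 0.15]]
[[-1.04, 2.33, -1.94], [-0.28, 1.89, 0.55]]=x @ [[0.65, -3.2, -0.25], [1.32, -2.95, 2.45]]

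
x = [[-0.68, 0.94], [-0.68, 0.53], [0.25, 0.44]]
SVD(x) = [[-0.80, 0.13], [-0.58, -0.38], [-0.13, 0.92]] @ diag([1.4427106787068127, 0.5137955795307391]) @ [[0.63, -0.78],[0.78, 0.63]]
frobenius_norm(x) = 1.53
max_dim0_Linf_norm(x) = 0.94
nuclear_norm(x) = 1.96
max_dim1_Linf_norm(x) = 0.94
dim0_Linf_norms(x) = [0.68, 0.94]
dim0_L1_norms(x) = [1.61, 1.91]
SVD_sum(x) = [[-0.73, 0.9], [-0.53, 0.65], [-0.12, 0.14]] + [[0.05, 0.04], [-0.15, -0.12], [0.37, 0.3]]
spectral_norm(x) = 1.44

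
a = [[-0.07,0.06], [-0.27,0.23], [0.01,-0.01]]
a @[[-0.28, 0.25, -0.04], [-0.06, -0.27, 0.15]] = [[0.02, -0.03, 0.01],  [0.06, -0.13, 0.05],  [-0.0, 0.01, -0.0]]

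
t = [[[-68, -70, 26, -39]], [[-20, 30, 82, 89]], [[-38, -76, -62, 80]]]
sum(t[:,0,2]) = 46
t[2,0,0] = -38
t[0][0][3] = -39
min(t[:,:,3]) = -39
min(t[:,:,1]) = -76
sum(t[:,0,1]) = -116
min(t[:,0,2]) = -62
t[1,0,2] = 82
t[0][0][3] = -39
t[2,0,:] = [-38, -76, -62, 80]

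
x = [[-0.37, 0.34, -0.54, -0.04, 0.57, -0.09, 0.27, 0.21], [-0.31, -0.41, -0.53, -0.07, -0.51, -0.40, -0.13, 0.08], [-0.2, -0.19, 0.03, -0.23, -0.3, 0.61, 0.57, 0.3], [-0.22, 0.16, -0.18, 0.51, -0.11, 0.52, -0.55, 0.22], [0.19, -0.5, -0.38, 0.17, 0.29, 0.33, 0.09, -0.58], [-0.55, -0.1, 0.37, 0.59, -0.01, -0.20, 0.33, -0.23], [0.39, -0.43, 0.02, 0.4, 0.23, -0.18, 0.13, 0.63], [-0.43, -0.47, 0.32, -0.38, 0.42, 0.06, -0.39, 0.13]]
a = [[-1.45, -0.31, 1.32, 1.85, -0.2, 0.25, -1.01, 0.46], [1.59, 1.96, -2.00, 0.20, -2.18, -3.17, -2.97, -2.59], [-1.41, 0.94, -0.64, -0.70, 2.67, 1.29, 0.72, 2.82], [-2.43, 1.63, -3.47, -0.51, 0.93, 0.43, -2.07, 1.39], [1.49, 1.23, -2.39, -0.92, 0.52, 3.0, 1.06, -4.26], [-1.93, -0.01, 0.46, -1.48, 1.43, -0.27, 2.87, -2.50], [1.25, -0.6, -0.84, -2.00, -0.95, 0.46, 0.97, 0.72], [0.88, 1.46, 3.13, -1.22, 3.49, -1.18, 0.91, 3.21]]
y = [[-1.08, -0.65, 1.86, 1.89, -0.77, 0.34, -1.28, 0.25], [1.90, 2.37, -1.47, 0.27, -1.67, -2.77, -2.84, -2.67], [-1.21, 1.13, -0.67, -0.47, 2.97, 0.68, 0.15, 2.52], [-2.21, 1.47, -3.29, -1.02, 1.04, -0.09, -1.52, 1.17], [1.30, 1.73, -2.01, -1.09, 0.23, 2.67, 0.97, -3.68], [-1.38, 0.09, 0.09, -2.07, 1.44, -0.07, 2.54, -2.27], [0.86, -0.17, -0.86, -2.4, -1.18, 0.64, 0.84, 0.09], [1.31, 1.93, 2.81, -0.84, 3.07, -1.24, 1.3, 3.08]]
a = x + y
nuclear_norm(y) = 33.09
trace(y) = 3.68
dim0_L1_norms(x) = [2.66, 2.6, 2.37, 2.39, 2.44, 2.39, 2.46, 2.38]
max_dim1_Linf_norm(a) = 4.26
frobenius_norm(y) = 13.72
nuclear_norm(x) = 8.00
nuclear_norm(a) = 34.23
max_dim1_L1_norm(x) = 2.6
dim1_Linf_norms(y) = [1.89, 2.84, 2.97, 3.29, 3.68, 2.54, 2.4, 3.08]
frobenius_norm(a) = 14.43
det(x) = -0.99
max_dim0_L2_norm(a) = 7.21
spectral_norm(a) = 8.84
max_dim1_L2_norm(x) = 1.0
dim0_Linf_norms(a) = [2.43, 1.96, 3.47, 2.0, 3.49, 3.17, 2.97, 4.26]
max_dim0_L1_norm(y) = 15.73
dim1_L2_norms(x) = [1.0, 1.0, 1.0, 1.0, 1.0, 1.0, 1.0, 1.0]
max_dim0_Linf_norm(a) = 4.26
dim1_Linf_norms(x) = [0.57, 0.53, 0.61, 0.55, 0.58, 0.59, 0.63, 0.47]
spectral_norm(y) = 8.09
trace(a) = 3.79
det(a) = 3534.64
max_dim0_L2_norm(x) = 1.01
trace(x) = 0.11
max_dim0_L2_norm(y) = 6.57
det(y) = -3464.50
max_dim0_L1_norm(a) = 17.95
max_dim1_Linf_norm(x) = 0.63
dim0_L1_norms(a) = [12.43, 8.14, 14.25, 8.88, 12.37, 10.05, 12.58, 17.95]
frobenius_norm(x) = 2.83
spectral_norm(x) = 1.01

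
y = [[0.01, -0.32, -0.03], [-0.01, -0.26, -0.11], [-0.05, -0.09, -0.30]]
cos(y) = [[1.0, -0.04, -0.02], [-0.0, 0.96, -0.03], [-0.01, -0.03, 0.95]]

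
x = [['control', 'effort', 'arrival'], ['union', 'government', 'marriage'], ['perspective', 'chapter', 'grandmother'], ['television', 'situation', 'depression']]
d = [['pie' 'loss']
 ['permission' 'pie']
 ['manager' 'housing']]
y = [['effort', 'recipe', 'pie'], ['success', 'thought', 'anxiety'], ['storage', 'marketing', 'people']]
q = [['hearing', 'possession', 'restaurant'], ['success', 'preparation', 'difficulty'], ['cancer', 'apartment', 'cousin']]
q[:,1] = ['possession', 'preparation', 'apartment']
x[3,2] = 'depression'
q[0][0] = 'hearing'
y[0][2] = 'pie'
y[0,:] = ['effort', 'recipe', 'pie']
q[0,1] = 'possession'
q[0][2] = 'restaurant'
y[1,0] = 'success'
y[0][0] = 'effort'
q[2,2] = 'cousin'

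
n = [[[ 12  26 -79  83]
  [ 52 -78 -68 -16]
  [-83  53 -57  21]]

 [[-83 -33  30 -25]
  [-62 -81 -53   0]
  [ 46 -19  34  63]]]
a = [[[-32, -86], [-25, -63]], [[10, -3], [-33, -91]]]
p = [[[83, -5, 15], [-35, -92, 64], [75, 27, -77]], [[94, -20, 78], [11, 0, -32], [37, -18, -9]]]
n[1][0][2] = 30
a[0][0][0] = -32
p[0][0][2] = 15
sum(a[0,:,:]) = -206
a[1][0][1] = -3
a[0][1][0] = -25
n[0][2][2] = -57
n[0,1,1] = -78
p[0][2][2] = -77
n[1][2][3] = 63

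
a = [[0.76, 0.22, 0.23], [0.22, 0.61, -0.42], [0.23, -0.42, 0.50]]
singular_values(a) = [0.98, 0.89, 0.0]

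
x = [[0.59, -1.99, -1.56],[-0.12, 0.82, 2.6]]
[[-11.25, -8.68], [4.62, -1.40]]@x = [[-5.60,  15.27,  -5.02], [2.89,  -10.34,  -10.85]]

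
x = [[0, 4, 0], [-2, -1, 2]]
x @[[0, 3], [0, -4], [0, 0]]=[[0, -16], [0, -2]]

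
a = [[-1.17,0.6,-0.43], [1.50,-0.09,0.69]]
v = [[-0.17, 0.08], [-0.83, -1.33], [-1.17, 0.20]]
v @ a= [[0.32, -0.11, 0.13], [-1.02, -0.38, -0.56], [1.67, -0.72, 0.64]]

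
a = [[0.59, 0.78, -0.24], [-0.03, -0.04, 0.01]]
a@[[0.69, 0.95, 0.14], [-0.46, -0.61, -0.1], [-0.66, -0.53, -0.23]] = [[0.21, 0.21, 0.06], [-0.01, -0.01, -0.00]]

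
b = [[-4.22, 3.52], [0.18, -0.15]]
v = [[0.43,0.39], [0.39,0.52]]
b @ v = [[-0.44, 0.18], [0.02, -0.01]]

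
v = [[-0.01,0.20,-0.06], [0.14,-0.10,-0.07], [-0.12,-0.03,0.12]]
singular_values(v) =[0.24, 0.22, 0.01]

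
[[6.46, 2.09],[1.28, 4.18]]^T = [[6.46, 1.28], [2.09, 4.18]]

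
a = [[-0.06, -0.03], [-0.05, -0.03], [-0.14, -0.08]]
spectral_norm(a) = 0.18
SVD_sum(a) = [[-0.06, -0.03], [-0.05, -0.03], [-0.14, -0.08]] + [[-0.0, 0.0], [0.00, -0.0], [0.0, -0.00]]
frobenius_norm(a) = 0.18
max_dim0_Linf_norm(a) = 0.14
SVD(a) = [[-0.36,  0.89], [-0.32,  -0.41], [-0.88,  -0.22]] @ diag([0.18408025302687941, 0.0038026892536799496]) @ [[0.87, 0.49],[-0.49, 0.87]]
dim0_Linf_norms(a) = [0.14, 0.08]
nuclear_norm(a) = 0.19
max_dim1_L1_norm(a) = 0.22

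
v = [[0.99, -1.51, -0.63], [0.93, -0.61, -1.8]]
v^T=[[0.99, 0.93], [-1.51, -0.61], [-0.63, -1.8]]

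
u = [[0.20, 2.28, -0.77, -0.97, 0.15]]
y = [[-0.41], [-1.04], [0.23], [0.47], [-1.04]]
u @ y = [[-3.24]]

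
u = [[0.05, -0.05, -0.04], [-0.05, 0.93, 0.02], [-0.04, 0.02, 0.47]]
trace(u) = 1.45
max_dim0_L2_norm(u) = 0.93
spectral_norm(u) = 0.93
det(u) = 0.02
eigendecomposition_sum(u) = [[0.04, 0.0, 0.00], [0.00, 0.00, 0.00], [0.00, 0.0, 0.00]] + [[0.00,  -0.05,  -0.0], [-0.05,  0.93,  0.04], [-0.0,  0.04,  0.00]] + [[0.0, 0.0, -0.04], [0.0, 0.0, -0.02], [-0.04, -0.02, 0.47]]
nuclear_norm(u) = 1.45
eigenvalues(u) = [0.04, 0.93, 0.47]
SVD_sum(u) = [[0.0, -0.05, -0.0], [-0.05, 0.93, 0.04], [-0.00, 0.04, 0.0]] + [[0.00, 0.00, -0.04],  [0.00, 0.00, -0.02],  [-0.04, -0.02, 0.47]] + [[0.04, 0.00, 0.00], [0.00, 0.00, 0.00], [0.00, 0.00, 0.0]]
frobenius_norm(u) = 1.05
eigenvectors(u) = [[-0.99,-0.06,-0.09], [-0.05,1.00,-0.05], [-0.09,0.05,0.99]]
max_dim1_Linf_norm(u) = 0.93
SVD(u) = [[0.06,-0.09,-0.99], [-1.00,-0.05,-0.05], [-0.05,0.99,-0.09]] @ diag([0.9339009476193578, 0.47246723080163305, 0.043631821579009494]) @ [[0.06, -1.00, -0.05], [-0.09, -0.05, 0.99], [-0.99, -0.05, -0.09]]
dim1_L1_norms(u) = [0.14, 1.0, 0.53]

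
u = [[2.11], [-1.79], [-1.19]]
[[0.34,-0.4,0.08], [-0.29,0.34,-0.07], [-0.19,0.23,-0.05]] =u@[[0.16, -0.19, 0.04]]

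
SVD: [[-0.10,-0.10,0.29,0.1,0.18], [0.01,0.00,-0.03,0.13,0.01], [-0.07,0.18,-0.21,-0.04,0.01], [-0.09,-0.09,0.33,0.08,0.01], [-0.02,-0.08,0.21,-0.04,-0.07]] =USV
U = [[-0.59, 0.63, 0.08, 0.42, 0.26], [0.0, 0.33, -0.6, -0.62, 0.39], [0.42, 0.44, 0.7, -0.33, 0.18], [-0.6, -0.01, 0.23, -0.56, -0.52], [-0.34, -0.55, 0.3, -0.15, 0.69]]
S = [0.59, 0.22, 0.15, 0.11, 0.0]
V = [[0.15, 0.36, -0.89, -0.18, -0.14], [-0.36, 0.28, -0.17, 0.5, 0.72], [-0.6, 0.48, 0.22, -0.6, -0.01], [0.27, -0.36, -0.08, -0.60, 0.66], [-0.65, -0.66, -0.35, -0.01, -0.15]]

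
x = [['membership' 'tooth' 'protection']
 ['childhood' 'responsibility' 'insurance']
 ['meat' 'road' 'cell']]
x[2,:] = ['meat', 'road', 'cell']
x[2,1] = 'road'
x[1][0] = 'childhood'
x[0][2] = 'protection'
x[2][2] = 'cell'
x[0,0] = 'membership'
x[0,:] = ['membership', 'tooth', 'protection']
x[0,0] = 'membership'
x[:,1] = ['tooth', 'responsibility', 'road']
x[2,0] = 'meat'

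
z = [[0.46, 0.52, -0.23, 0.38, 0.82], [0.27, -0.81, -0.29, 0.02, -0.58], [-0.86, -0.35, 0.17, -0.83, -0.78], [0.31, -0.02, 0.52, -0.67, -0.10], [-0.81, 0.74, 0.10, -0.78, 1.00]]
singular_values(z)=[2.03, 1.83, 0.83, 0.44, 0.11]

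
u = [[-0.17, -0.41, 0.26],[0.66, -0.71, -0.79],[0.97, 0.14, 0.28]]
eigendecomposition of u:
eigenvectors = [[0.12+0.39j, 0.12-0.39j, 0.41+0.00j], [0.82+0.00j, (0.82-0j), (-0.3+0j)], [0.03-0.39j, 0.03+0.39j, (0.86+0j)]]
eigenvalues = [(-0.64+0.69j), (-0.64-0.69j), (0.69+0j)]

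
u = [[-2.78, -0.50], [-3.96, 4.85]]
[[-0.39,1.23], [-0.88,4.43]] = u @[[0.15, -0.53], [-0.06, 0.48]]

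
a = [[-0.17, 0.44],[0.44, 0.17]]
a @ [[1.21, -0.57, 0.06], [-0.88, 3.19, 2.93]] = [[-0.59, 1.5, 1.28], [0.38, 0.29, 0.52]]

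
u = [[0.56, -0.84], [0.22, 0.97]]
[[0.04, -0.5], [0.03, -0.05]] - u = [[-0.52, 0.34], [-0.19, -1.02]]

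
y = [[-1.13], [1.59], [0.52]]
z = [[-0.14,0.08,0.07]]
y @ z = [[0.16, -0.09, -0.08], [-0.22, 0.13, 0.11], [-0.07, 0.04, 0.04]]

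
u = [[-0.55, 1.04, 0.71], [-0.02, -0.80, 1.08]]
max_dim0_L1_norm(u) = 1.84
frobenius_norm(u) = 1.92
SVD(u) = [[-0.89, 0.45], [0.45, 0.89]] @ diag([1.3839364189885646, 1.3340614634255459]) @ [[0.35, -0.93, -0.11], [-0.2, -0.19, 0.96]]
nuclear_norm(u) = 2.72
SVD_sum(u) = [[-0.43, 1.15, 0.14], [0.22, -0.58, -0.07]] + [[-0.12, -0.11, 0.57], [-0.24, -0.22, 1.15]]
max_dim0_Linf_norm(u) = 1.08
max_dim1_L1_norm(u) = 2.3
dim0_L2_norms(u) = [0.55, 1.31, 1.29]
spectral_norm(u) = 1.38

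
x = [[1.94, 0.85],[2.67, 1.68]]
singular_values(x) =[3.79, 0.26]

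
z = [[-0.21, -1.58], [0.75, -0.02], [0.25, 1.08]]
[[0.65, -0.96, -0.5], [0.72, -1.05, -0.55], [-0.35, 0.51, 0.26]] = z@[[0.95, -1.38, -0.72],  [-0.54, 0.79, 0.41]]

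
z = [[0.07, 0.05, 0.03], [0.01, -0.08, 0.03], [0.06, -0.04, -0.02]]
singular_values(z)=[0.1, 0.09, 0.04]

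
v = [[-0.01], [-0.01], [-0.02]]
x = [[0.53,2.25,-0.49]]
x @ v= [[-0.02]]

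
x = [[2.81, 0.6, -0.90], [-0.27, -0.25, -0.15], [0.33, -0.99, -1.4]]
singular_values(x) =[3.08, 1.66, 0.0]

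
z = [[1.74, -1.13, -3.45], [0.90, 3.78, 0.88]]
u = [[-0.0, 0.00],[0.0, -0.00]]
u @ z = [[0.00, 0.0, 0.00], [0.0, 0.00, 0.00]]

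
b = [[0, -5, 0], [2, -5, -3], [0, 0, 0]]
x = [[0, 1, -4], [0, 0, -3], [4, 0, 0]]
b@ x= [[0, 0, 15], [-12, 2, 7], [0, 0, 0]]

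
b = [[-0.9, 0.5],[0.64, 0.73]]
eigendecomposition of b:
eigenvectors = [[-0.94, -0.27], [0.33, -0.96]]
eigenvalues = [-1.08, 0.91]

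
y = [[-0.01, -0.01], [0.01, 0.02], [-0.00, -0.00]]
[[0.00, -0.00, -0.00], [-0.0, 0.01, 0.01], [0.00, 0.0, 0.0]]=y @ [[-0.03, 0.1, 0.07], [-0.12, 0.36, 0.28]]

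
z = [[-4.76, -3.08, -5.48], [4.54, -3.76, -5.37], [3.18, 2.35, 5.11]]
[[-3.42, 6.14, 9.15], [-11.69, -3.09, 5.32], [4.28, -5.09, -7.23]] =z @ [[-0.90, -0.91, -0.5], [0.08, 0.98, -1.29], [1.36, -0.88, -0.51]]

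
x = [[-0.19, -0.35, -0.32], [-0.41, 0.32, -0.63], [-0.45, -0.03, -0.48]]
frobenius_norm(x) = 1.17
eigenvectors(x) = [[0.56, 0.79, 0.59], [0.52, -0.2, -0.76], [0.65, -0.58, -0.27]]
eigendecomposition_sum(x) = [[-0.32, -0.1, -0.41],  [-0.30, -0.1, -0.38],  [-0.37, -0.12, -0.47]] + [[0.06, 0.09, -0.13],[-0.02, -0.02, 0.03],[-0.04, -0.07, 0.09]] + [[0.07, -0.34, 0.21], [-0.09, 0.44, -0.28], [-0.03, 0.16, -0.10]]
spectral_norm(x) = 1.07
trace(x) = -0.35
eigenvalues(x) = [-0.89, 0.13, 0.41]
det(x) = -0.05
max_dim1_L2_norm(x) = 0.82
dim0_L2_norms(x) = [0.64, 0.48, 0.85]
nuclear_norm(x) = 1.63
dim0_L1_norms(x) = [1.05, 0.7, 1.43]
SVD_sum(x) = [[-0.20, 0.03, -0.27], [-0.46, 0.08, -0.62], [-0.38, 0.06, -0.52]] + [[-0.03, -0.38, -0.03], [0.02, 0.24, 0.02], [-0.01, -0.1, -0.01]] + [[0.04, -0.00, -0.03], [0.03, -0.00, -0.03], [-0.06, 0.00, 0.04]]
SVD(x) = [[-0.31, 0.83, -0.47], [-0.73, -0.53, -0.44], [-0.61, 0.21, 0.77]] @ diag([1.0659343173170512, 0.46560826301127206, 0.09588001137597821]) @ [[0.59, -0.1, 0.80],[-0.07, -0.99, -0.07],[-0.8, 0.02, 0.60]]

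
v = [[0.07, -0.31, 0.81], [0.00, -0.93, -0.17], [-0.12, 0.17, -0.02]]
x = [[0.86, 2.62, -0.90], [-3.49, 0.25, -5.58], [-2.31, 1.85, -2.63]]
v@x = [[-0.73, 1.6, -0.46], [3.64, -0.55, 5.64], [-0.65, -0.31, -0.79]]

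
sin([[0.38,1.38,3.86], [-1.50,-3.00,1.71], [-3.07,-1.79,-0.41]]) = [[-4.13, -2.26, 27.11], [-11.01, -7.17, -1.31], [-16.75, -9.5, -10.21]]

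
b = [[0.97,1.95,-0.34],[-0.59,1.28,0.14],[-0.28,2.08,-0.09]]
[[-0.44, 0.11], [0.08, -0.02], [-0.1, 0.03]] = b @ [[-0.24, 0.06], [-0.07, 0.02], [0.2, -0.05]]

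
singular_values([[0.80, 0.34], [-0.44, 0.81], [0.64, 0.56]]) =[1.2, 0.94]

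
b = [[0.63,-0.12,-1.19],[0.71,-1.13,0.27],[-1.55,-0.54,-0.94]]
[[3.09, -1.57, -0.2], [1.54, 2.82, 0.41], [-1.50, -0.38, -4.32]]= b @ [[2.02, 0.04, 1.81], [-0.45, -2.1, 1.02], [-1.48, 1.55, 1.02]]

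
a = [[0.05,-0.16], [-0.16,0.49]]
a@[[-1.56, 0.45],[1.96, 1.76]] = [[-0.39, -0.26], [1.21, 0.79]]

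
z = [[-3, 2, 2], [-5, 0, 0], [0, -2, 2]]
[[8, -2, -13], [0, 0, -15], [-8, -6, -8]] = z@[[0, 0, 3], [4, 1, 1], [0, -2, -3]]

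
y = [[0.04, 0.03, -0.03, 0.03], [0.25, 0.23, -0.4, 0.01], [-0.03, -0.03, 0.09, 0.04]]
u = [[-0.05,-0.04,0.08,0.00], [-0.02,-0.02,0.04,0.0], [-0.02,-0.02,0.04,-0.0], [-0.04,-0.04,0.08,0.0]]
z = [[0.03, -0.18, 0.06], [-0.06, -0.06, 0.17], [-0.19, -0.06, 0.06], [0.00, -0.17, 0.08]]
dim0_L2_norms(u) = [0.07, 0.06, 0.13, 0.0]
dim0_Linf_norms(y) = [0.25, 0.23, 0.4, 0.04]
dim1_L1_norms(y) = [0.13, 0.89, 0.19]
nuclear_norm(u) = 0.16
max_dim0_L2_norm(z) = 0.26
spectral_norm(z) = 0.32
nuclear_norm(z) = 0.62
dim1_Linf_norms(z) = [0.18, 0.17, 0.19, 0.17]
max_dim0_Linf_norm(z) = 0.19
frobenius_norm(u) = 0.16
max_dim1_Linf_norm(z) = 0.19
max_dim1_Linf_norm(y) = 0.4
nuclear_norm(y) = 0.60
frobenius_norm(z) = 0.39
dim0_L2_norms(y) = [0.25, 0.23, 0.41, 0.05]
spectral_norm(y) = 0.54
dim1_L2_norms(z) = [0.19, 0.19, 0.21, 0.19]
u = z @ y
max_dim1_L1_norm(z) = 0.31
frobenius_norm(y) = 0.54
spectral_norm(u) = 0.16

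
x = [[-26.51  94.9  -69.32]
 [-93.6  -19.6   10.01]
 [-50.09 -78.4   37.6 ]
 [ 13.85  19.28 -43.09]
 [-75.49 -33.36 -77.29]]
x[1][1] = -19.6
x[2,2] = 37.6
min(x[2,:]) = -78.4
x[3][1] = 19.28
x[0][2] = -69.32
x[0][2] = -69.32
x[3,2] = -43.09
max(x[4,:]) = -33.36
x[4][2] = -77.29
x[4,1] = -33.36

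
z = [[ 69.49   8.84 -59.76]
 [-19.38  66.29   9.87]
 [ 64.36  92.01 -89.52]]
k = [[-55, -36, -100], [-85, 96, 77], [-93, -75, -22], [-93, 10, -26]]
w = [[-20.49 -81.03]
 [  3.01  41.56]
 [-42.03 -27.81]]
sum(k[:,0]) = -326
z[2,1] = 92.01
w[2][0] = -42.03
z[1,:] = [-19.38, 66.29, 9.87]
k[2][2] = -22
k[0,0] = -55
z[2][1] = 92.01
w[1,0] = 3.01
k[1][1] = 96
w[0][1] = -81.03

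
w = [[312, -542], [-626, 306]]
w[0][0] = 312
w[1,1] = 306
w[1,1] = 306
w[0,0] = 312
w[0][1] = -542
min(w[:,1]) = -542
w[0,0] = 312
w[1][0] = -626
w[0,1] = -542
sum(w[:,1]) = -236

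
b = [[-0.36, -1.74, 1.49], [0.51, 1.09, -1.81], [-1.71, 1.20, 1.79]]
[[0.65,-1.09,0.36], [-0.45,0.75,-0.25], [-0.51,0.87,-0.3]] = b @ [[0.19, -0.32, 0.11], [-0.32, 0.54, -0.18], [0.11, -0.18, 0.06]]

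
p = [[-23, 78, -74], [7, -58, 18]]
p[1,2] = 18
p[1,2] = 18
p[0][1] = 78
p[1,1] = -58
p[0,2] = -74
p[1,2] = 18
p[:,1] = [78, -58]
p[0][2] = -74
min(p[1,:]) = -58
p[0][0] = -23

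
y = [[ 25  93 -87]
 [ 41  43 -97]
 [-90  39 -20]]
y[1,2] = -97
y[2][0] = -90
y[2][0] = -90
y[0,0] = 25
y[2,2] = -20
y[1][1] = 43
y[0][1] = 93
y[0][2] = -87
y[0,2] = -87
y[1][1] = 43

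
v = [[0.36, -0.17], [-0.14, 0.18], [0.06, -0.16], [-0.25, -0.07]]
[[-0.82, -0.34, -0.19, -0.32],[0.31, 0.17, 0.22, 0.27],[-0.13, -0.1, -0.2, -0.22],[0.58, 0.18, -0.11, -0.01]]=v@[[-2.3,-0.8,0.07,-0.3], [-0.06,0.33,1.25,1.25]]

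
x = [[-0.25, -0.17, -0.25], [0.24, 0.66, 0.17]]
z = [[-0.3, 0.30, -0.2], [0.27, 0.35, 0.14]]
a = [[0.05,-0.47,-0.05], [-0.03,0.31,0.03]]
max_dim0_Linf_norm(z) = 0.35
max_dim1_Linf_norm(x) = 0.66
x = z + a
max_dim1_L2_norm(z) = 0.47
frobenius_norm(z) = 0.66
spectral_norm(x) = 0.79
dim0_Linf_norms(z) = [0.3, 0.35, 0.2]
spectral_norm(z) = 0.47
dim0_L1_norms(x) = [0.49, 0.83, 0.42]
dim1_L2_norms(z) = [0.47, 0.46]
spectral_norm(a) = 0.57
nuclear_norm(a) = 0.57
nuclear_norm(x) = 1.02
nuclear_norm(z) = 0.93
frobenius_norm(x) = 0.82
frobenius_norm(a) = 0.57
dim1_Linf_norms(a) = [0.47, 0.31]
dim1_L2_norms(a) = [0.48, 0.31]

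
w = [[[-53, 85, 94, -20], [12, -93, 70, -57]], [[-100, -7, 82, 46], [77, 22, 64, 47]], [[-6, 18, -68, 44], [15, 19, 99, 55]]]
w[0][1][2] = 70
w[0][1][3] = -57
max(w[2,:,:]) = 99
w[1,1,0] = 77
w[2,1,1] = 19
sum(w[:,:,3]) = 115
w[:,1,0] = [12, 77, 15]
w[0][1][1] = -93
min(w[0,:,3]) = -57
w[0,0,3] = -20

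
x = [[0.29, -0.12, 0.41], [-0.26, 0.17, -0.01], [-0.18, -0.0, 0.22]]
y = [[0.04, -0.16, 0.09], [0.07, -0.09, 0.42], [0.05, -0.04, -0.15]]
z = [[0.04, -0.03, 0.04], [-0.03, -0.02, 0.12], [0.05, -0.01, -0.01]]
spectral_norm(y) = 0.47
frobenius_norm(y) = 0.50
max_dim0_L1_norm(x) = 0.73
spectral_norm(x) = 0.56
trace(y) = -0.20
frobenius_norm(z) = 0.15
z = y @ x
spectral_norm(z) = 0.13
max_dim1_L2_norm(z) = 0.13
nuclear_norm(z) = 0.21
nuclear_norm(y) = 0.68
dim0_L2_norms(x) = [0.43, 0.21, 0.47]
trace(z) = 0.01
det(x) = 0.02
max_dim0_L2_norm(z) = 0.13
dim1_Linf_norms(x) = [0.41, 0.26, 0.22]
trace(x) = 0.68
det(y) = -0.00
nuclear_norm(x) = 0.99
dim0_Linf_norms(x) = [0.29, 0.17, 0.41]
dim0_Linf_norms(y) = [0.07, 0.16, 0.42]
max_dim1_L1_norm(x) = 0.82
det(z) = -0.00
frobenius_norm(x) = 0.67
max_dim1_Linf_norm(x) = 0.41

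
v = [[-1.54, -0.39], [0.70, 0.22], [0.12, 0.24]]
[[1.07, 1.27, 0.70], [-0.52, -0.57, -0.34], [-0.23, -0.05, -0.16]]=v@ [[-0.52, -0.88, -0.32], [-0.7, 0.23, -0.52]]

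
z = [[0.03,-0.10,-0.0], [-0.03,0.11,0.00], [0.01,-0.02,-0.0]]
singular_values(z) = [0.16, 0.0, -0.0]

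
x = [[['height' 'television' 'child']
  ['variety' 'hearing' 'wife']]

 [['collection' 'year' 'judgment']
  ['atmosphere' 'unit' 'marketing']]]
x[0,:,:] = [['height', 'television', 'child'], ['variety', 'hearing', 'wife']]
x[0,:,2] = ['child', 'wife']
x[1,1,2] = 'marketing'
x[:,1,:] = [['variety', 'hearing', 'wife'], ['atmosphere', 'unit', 'marketing']]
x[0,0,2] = 'child'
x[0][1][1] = 'hearing'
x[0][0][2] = 'child'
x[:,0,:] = [['height', 'television', 'child'], ['collection', 'year', 'judgment']]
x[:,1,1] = ['hearing', 'unit']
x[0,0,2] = 'child'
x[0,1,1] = 'hearing'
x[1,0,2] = 'judgment'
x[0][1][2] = 'wife'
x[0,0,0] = 'height'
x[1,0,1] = 'year'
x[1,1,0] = 'atmosphere'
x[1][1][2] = 'marketing'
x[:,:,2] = [['child', 'wife'], ['judgment', 'marketing']]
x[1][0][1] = 'year'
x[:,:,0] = [['height', 'variety'], ['collection', 'atmosphere']]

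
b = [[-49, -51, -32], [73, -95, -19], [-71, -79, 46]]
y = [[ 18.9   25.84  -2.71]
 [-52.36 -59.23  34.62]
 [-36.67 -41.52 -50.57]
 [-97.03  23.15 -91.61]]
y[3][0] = -97.03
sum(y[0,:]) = 42.029999999999994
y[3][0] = -97.03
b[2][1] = -79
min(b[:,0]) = -71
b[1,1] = -95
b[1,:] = [73, -95, -19]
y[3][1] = 23.15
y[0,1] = 25.84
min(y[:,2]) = -91.61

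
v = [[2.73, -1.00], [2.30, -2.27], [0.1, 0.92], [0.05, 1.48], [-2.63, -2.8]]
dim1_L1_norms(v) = [3.73, 4.57, 1.02, 1.53, 5.43]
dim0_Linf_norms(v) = [2.73, 2.8]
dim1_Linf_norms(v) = [2.73, 2.3, 0.92, 1.48, 2.8]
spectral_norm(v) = 4.44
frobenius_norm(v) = 6.06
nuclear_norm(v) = 8.56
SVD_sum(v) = [[2.82, -0.44], [2.59, -0.40], [-0.04, 0.01], [-0.18, 0.03], [-2.14, 0.33]] + [[-0.09,-0.56], [-0.29,-1.87], [0.14,0.91], [0.23,1.45], [-0.49,-3.13]]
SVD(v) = [[-0.64, -0.14], [-0.59, -0.46], [0.01, 0.22], [0.04, 0.36], [0.49, -0.77]] @ diag([4.44271872679506, 4.118768057876589]) @ [[-0.99,0.15], [0.15,0.99]]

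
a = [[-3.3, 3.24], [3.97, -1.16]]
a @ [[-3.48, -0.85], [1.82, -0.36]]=[[17.38, 1.64], [-15.93, -2.96]]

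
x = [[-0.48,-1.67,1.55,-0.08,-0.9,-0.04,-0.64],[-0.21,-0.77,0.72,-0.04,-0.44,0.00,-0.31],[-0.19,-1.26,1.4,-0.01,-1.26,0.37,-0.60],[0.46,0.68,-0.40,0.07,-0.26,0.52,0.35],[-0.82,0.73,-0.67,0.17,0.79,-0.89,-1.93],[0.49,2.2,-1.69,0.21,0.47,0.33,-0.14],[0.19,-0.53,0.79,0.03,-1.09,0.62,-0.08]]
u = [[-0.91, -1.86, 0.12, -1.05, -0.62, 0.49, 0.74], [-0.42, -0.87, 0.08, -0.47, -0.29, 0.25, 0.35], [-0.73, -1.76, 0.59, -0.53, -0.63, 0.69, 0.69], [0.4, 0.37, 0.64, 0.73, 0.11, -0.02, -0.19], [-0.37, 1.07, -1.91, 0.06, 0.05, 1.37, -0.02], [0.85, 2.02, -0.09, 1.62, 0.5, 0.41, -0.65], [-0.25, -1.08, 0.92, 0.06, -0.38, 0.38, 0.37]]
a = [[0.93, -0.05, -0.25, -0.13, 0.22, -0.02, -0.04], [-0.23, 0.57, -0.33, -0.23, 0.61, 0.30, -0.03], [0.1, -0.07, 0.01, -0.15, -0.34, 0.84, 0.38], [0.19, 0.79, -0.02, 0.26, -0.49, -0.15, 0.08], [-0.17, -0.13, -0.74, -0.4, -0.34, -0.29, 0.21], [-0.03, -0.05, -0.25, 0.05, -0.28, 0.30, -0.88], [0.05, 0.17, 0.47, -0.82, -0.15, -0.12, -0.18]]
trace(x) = 1.26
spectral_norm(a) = 1.01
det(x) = -0.00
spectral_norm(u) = 4.83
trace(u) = 0.37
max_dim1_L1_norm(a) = 2.3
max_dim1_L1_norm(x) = 6.0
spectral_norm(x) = 4.85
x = u @ a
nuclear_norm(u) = 8.99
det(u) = -0.00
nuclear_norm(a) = 7.00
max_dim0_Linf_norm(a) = 0.93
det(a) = 1.00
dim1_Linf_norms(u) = [1.86, 0.87, 1.76, 0.73, 1.91, 2.02, 1.08]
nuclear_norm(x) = 9.03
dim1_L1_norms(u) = [5.79, 2.73, 5.62, 2.46, 4.85, 6.14, 3.44]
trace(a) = 1.55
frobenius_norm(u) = 5.70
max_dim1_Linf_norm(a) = 0.93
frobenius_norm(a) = 2.65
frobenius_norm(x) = 5.72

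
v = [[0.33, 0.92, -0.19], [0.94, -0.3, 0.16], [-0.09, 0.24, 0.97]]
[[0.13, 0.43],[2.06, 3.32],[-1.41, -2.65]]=v @[[2.11,3.5], [-0.83,-1.22], [-1.05,-2.11]]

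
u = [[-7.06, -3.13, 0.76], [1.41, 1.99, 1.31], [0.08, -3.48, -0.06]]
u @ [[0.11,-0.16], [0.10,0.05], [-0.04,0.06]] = [[-1.12, 1.02], [0.3, -0.05], [-0.34, -0.19]]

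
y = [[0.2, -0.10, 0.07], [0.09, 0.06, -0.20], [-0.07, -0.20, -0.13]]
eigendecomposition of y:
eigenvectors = [[(0.72+0j), 0.72-0.00j, -0.01+0.00j], [(0.02-0.58j), (0.02+0.58j), (0.54+0j)], [(-0.04+0.37j), -0.04-0.37j, 0.84+0.00j]]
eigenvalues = [(0.19+0.12j), (0.19-0.12j), (-0.26+0j)]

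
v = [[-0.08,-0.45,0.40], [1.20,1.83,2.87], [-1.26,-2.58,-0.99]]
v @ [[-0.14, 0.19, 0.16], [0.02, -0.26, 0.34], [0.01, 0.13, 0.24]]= [[0.01, 0.15, -0.07],[-0.1, 0.13, 1.50],[0.11, 0.30, -1.32]]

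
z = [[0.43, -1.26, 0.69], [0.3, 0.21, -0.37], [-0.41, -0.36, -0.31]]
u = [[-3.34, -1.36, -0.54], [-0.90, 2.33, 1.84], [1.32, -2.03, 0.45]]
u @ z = [[-1.62, 4.12, -1.63], [-0.44, 0.96, -2.05], [-0.23, -2.25, 1.52]]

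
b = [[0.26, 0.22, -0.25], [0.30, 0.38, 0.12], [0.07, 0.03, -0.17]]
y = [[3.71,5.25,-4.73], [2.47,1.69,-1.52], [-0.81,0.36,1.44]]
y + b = [[3.97, 5.47, -4.98],[2.77, 2.07, -1.4],[-0.74, 0.39, 1.27]]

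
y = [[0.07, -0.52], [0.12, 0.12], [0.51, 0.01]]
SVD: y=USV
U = [[0.81, -0.55],  [-0.02, 0.33],  [0.59, 0.77]]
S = [0.55, 0.51]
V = [[0.65, -0.76], [0.76, 0.65]]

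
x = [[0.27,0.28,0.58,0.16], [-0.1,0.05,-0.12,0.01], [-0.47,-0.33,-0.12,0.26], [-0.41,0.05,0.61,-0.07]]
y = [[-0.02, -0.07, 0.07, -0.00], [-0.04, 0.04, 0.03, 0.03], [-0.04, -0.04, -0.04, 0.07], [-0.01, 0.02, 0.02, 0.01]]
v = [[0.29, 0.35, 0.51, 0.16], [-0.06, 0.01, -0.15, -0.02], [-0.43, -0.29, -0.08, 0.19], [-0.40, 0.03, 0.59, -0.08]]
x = v + y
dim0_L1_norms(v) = [1.18, 0.68, 1.33, 0.45]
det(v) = -0.01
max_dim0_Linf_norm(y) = 0.07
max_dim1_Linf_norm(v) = 0.59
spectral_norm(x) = 0.91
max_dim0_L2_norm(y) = 0.09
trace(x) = 0.13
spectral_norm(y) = 0.10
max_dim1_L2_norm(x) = 0.74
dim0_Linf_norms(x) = [0.47, 0.33, 0.61, 0.26]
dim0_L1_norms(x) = [1.25, 0.71, 1.43, 0.5]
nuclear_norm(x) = 2.09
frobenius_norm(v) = 1.16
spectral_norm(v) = 0.86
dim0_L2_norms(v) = [0.66, 0.46, 0.8, 0.26]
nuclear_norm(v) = 1.93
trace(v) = 0.14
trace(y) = -0.01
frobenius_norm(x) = 1.22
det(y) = 0.00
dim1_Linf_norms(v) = [0.51, 0.15, 0.43, 0.59]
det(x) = -0.02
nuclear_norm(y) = 0.28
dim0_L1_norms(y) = [0.11, 0.17, 0.16, 0.11]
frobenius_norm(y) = 0.16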